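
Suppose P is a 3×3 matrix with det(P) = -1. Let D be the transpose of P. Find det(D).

det(Pᵀ) = det(P).
det(D) = (1)·(-1) = -1

-1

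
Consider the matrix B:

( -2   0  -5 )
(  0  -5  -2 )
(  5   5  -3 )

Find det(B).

-175

Expand along column 1:
  + (-2) · |-5 -2; 5 -3| = (-2)·(15 − (-10)) = -50
  + 5 · |0 -5; -5 -2| = 5·(0 − 25) = -125
Sum: (-50) + (-125) = -175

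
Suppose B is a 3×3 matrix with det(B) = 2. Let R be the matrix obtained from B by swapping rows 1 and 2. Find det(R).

Swapping two rows multiplies the determinant by −1.
det(R) = (-1)·(2) = -2

-2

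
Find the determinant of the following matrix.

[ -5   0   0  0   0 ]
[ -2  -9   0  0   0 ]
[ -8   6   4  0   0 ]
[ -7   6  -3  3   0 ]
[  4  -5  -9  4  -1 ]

-540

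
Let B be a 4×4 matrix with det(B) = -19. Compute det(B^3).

-6859

det(B^3) = (det B)^3 = (-19)^3 = -6859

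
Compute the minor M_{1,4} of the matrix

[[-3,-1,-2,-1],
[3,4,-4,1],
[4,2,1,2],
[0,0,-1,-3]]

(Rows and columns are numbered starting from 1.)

Delete row 1 and column 4; the remaining 3×3 submatrix is [3 4 -4; 4 2 1; 0 0 -1].
Its determinant is 10.

10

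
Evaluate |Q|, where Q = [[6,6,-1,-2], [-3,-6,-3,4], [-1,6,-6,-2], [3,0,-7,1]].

-510

Expand along row 4 (it has 1 zero):
  − (3) · M_41   where M_41 = det([6 -1 -2; -6 -3 4; 6 -6 -2]) = 60
  − (-7) · M_43   where M_43 = det([6 6 -2; -3 -6 4; -1 6 -2]) = -84
  + (1) · M_44   where M_44 = det([6 6 -1; -3 -6 -3; -1 6 -6]) = 258
det = (-1)·(3)·(60) + (-1)·(-7)·(-84) + (+1)·(1)·(258) = -510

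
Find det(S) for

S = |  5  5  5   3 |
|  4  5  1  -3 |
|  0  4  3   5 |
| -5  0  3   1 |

The determinant is -734.

Expand along row 3 (it has 1 zero):
  − (4) · M_32   where M_32 = det([5 5 3; 4 1 -3; -5 3 1]) = 156
  + (3) · M_33   where M_33 = det([5 5 3; 4 5 -3; -5 0 1]) = 155
  − (5) · M_34   where M_34 = det([5 5 5; 4 5 1; -5 0 3]) = 115
det = (-1)·(4)·(156) + (+1)·(3)·(155) + (-1)·(5)·(115) = -734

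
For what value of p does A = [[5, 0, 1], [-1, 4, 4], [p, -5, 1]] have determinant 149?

Expanding along the row containing p, det(A) is linear in p: det(A) = (-4)·p + (125).
Set (-4)·p + (125) = 149  ⇒  (-4)·p = 24  ⇒  p = -6.

-6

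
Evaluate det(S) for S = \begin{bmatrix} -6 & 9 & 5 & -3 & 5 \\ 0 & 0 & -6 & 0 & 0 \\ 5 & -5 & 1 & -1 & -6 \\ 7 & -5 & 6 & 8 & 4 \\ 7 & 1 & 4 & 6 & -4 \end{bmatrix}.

11940

Expand along row 2 (it has 4 zeros):
  − (-6) · M_23   where M_23 = det([-6 9 -3 5; 5 -5 -1 -6; 7 -5 8 4; 7 1 6 -4]) = 1990
det = (-1)·(-6)·(1990) = 11940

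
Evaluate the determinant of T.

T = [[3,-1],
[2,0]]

det(T) = 3·0 − (-1)·2 = 0 − (-2) = 2

2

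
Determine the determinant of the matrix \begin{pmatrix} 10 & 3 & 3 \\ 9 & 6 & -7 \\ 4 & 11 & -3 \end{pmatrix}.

Expand along column 1:
  + 10 · |6 -7; 11 -3| = 10·(-18 − (-77)) = 590
  − 9 · |3 3; 11 -3| = −9·(-9 − 33) = 378
  + 4 · |3 3; 6 -7| = 4·(-21 − 18) = -156
Sum: (590) + (378) + (-156) = 812

812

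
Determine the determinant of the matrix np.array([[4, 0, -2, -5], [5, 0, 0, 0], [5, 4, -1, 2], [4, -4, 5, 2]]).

240

Expand along row 2 (it has 3 zeros):
  − (5) · M_21   where M_21 = det([0 -2 -5; 4 -1 2; -4 5 2]) = -48
det = (-1)·(5)·(-48) = 240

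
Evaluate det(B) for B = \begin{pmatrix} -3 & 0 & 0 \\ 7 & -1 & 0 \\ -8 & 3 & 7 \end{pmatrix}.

B is lower triangular, so det(B) is the product of the diagonal entries:
det = (-3) · (-1) · (7) = 21

det(B) = 21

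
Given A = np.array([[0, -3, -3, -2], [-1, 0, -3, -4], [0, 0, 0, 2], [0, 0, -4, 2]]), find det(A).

A is block upper-triangular with a 2×2 block and a 2×2 block on the diagonal, so its determinant equals the product of the determinants of the diagonal blocks.
det of the 2×2 block = -3
det of the 2×2 block = 8
det = (-3)·(8) = -24

-24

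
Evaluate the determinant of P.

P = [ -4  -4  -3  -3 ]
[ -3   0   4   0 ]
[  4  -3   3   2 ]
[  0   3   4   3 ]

Expand along row 2 (it has 2 zeros):
  − (-3) · M_21   where M_21 = det([-4 -3 -3; -3 3 2; 3 4 3]) = 14
  − (4) · M_23   where M_23 = det([-4 -4 -3; 4 -3 2; 0 3 3]) = 72
det = (-1)·(-3)·(14) + (-1)·(4)·(72) = -246

-246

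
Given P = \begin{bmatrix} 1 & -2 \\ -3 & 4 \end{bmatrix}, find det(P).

det(P) = -2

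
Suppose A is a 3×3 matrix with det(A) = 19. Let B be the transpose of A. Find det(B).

19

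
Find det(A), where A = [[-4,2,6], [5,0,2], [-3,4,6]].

Expand along row 2:
  − 5 · |2 6; 4 6| = −5·(12 − 24) = 60
  − 2 · |-4 2; -3 4| = −2·(-16 − (-6)) = 20
Sum: (60) + (20) = 80

80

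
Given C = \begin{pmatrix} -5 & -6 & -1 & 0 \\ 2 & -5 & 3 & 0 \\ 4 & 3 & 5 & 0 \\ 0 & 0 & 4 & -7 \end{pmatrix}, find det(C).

|C| = -924

Expand along column 4 (it has 3 zeros):
  + (-7) · M_44   where M_44 = det([-5 -6 -1; 2 -5 3; 4 3 5]) = 132
det = (+1)·(-7)·(132) = -924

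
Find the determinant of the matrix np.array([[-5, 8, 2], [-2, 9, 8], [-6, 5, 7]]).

Expand along row 1:
  + (-5) · |9 8; 5 7| = (-5)·(63 − 40) = -115
  − 8 · |-2 8; -6 7| = −8·(-14 − (-48)) = -272
  + 2 · |-2 9; -6 5| = 2·(-10 − (-54)) = 88
Sum: (-115) + (-272) + (88) = -299

-299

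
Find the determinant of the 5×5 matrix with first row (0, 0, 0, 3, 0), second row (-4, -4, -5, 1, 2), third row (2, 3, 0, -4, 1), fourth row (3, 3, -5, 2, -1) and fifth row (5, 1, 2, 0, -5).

The determinant is -492.

Expand along row 1 (it has 4 zeros):
  − (3) · M_14   where M_14 = det([-4 -4 -5 2; 2 3 0 1; 3 3 -5 -1; 5 1 2 -5]) = 164
det = (-1)·(3)·(164) = -492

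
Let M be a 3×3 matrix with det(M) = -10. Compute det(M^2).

100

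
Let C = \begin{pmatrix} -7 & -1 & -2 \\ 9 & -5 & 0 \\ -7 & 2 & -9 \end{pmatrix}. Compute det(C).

-362

Expand along row 2:
  − 9 · |-1 -2; 2 -9| = −9·(9 − (-4)) = -117
  + (-5) · |-7 -2; -7 -9| = (-5)·(63 − 14) = -245
Sum: (-117) + (-245) = -362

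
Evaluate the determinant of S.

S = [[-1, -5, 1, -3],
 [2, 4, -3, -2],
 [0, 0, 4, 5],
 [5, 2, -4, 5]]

351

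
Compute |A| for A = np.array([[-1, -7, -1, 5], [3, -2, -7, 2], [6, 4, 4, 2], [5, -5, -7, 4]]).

|A| = -674

Expand along row 1:
  + (-1) · M_11   where M_11 = det([-2 -7 2; 4 4 2; -5 -7 4]) = 106
  − (-7) · M_12   where M_12 = det([3 -7 2; 6 4 2; 5 -7 4]) = 64
  + (-1) · M_13   where M_13 = det([3 -2 2; 6 4 2; 5 -5 4]) = 6
  − (5) · M_14   where M_14 = det([3 -2 -7; 6 4 4; 5 -5 -7]) = 202
det = (+1)·(-1)·(106) + (-1)·(-7)·(64) + (+1)·(-1)·(6) + (-1)·(5)·(202) = -674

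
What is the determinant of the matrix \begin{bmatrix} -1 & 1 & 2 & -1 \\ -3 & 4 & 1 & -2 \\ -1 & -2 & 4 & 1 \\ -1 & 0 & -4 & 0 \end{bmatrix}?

Expand along row 4 (it has 2 zeros):
  − (-1) · M_41   where M_41 = det([1 2 -1; 4 1 -2; -2 4 1]) = -9
  − (-4) · M_43   where M_43 = det([-1 1 -1; -3 4 -2; -1 -2 1]) = -5
det = (-1)·(-1)·(-9) + (-1)·(-4)·(-5) = -29

-29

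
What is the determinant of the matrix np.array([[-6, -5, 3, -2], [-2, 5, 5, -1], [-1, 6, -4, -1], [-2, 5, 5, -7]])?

The determinant is -2064.

Expand along row 1:
  + (-6) · M_11   where M_11 = det([5 5 -1; 6 -4 -1; 5 5 -7]) = 300
  − (-5) · M_12   where M_12 = det([-2 5 -1; -1 -4 -1; -2 5 -7]) = -78
  + (3) · M_13   where M_13 = det([-2 5 -1; -1 6 -1; -2 5 -7]) = 42
  − (-2) · M_14   where M_14 = det([-2 5 5; -1 6 -4; -2 5 5]) = 0
det = (+1)·(-6)·(300) + (-1)·(-5)·(-78) + (+1)·(3)·(42) + (-1)·(-2)·(0) = -2064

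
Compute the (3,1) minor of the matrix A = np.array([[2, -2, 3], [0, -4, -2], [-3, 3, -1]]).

Delete row 3 and column 1; the remaining 2×2 submatrix is [-2 3; -4 -2].
Its determinant is (-2)·(-2) − 3·(-4) = 16.

16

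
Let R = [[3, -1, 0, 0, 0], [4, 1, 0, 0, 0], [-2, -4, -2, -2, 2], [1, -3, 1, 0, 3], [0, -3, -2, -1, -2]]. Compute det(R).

0

R is block lower-triangular with a 2×2 block and a 3×3 block on the diagonal, so its determinant equals the product of the determinants of the diagonal blocks.
det of the 2×2 block = 7
det of the 3×3 block = 0
det = (7)·(0) = 0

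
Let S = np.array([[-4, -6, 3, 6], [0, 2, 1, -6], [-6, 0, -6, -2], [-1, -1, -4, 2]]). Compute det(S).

det(S) = -400

Expand along row 2 (it has 1 zero):
  + (2) · M_22   where M_22 = det([-4 3 6; -6 -6 -2; -1 -4 2]) = 230
  − (1) · M_23   where M_23 = det([-4 -6 6; -6 0 -2; -1 -1 2]) = -40
  + (-6) · M_24   where M_24 = det([-4 -6 3; -6 0 -6; -1 -1 -4]) = 150
det = (+1)·(2)·(230) + (-1)·(1)·(-40) + (+1)·(-6)·(150) = -400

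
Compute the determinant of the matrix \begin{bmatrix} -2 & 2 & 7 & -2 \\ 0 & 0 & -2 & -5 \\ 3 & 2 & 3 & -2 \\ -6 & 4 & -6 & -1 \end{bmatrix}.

The determinant is -1140.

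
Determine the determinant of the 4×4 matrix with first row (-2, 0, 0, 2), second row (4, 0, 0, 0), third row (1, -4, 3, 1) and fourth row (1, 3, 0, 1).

72

Expand along row 2 (it has 3 zeros):
  − (4) · M_21   where M_21 = det([0 0 2; -4 3 1; 3 0 1]) = -18
det = (-1)·(4)·(-18) = 72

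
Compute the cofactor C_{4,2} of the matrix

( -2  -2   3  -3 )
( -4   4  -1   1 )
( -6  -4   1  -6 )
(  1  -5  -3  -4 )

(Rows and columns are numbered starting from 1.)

-70

Delete row 4 and column 2; the remaining 3×3 submatrix is [-2 3 -3; -4 -1 1; -6 1 -6].
Its determinant is -70.
The cofactor carries sign (−1)^(4+2) = +1, so C_{4,2} = +(-70) = -70.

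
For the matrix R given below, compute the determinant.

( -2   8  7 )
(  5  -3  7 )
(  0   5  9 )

Expand along row 3:
  − 5 · |-2 7; 5 7| = −5·(-14 − 35) = 245
  + 9 · |-2 8; 5 -3| = 9·(6 − 40) = -306
Sum: (245) + (-306) = -61

|R| = -61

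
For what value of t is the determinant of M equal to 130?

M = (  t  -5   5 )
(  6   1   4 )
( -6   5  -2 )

5

Expanding along the row containing t, det(M) is linear in t: det(M) = (-22)·t + (240).
Set (-22)·t + (240) = 130  ⇒  (-22)·t = -110  ⇒  t = 5.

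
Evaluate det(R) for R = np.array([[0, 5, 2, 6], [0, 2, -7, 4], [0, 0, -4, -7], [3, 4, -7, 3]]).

Expand along column 1 (it has 3 zeros):
  − (3) · M_41   where M_41 = det([5 2 6; 2 -7 4; 0 -4 -7]) = 305
det = (-1)·(3)·(305) = -915

|R| = -915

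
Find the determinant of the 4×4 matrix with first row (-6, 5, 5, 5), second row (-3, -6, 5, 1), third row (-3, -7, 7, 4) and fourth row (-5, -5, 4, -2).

Expand along row 1:
  + (-6) · M_11   where M_11 = det([-6 5 1; -7 7 4; -5 4 -2]) = 17
  − (5) · M_12   where M_12 = det([-3 5 1; -3 7 4; -5 4 -2]) = -17
  + (5) · M_13   where M_13 = det([-3 -6 1; -3 -7 4; -5 -5 -2]) = 34
  − (5) · M_14   where M_14 = det([-3 -6 5; -3 -7 7; -5 -5 4]) = 17
det = (+1)·(-6)·(17) + (-1)·(5)·(-17) + (+1)·(5)·(34) + (-1)·(5)·(17) = 68

68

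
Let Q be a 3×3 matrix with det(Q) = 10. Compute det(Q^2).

100

det(Q^2) = (det Q)^2 = (10)^2 = 100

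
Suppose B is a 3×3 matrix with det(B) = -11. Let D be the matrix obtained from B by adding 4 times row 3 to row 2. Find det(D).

Adding a multiple of one row to another leaves the determinant unchanged.
det(D) = (1)·(-11) = -11

det(D) = -11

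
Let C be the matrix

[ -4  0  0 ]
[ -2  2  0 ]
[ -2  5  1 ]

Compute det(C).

-8

C is lower triangular, so det(C) is the product of the diagonal entries:
det = (-4) · (2) · (1) = -8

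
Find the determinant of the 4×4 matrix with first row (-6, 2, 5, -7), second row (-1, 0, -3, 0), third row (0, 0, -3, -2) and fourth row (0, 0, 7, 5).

The matrix is block upper-triangular with a 2×2 block and a 2×2 block on the diagonal, so its determinant equals the product of the determinants of the diagonal blocks.
det of the 2×2 block = 2
det of the 2×2 block = -1
det = (2)·(-1) = -2

The determinant is -2.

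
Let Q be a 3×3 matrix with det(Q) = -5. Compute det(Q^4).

det(Q^4) = (det Q)^4 = (-5)^4 = 625

The determinant is 625.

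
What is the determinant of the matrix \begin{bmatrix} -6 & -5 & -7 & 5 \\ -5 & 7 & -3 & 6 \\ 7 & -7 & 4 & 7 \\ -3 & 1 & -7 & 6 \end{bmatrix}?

Expand along row 1:
  + (-6) · M_11   where M_11 = det([7 -3 6; -7 4 7; 1 -7 6]) = 634
  − (-5) · M_12   where M_12 = det([-5 -3 6; 7 4 7; -3 -7 6]) = -398
  + (-7) · M_13   where M_13 = det([-5 7 6; 7 -7 7; -3 1 6]) = -280
  − (5) · M_14   where M_14 = det([-5 7 -3; 7 -7 4; -3 1 -7]) = 76
det = (+1)·(-6)·(634) + (-1)·(-5)·(-398) + (+1)·(-7)·(-280) + (-1)·(5)·(76) = -4214

-4214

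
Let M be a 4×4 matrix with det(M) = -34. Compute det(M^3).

The determinant is -39304.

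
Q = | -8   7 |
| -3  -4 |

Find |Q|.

The determinant is 53.

det(Q) = (-8)·(-4) − 7·(-3) = 32 − (-21) = 53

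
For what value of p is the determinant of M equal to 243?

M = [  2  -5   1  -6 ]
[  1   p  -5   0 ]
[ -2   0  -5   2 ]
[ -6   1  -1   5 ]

p = 2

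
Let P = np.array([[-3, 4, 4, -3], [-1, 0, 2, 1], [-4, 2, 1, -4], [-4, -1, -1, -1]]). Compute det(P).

The determinant is -34.

Expand along row 2 (it has 1 zero):
  − (-1) · M_21   where M_21 = det([4 4 -3; 2 1 -4; -1 -1 -1]) = 7
  − (2) · M_23   where M_23 = det([-3 4 -3; -4 2 -4; -4 -1 -1]) = 30
  + (1) · M_24   where M_24 = det([-3 4 4; -4 2 1; -4 -1 -1]) = 19
det = (-1)·(-1)·(7) + (-1)·(2)·(30) + (+1)·(1)·(19) = -34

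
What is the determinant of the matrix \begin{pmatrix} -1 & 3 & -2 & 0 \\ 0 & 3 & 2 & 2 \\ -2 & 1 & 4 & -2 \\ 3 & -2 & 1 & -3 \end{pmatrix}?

222

Expand along row 1 (it has 1 zero):
  + (-1) · M_11   where M_11 = det([3 2 2; 1 4 -2; -2 1 -3]) = 2
  − (3) · M_12   where M_12 = det([0 2 2; -2 4 -2; 3 1 -3]) = -52
  + (-2) · M_13   where M_13 = det([0 3 2; -2 1 -2; 3 -2 -3]) = -34
det = (+1)·(-1)·(2) + (-1)·(3)·(-52) + (+1)·(-2)·(-34) = 222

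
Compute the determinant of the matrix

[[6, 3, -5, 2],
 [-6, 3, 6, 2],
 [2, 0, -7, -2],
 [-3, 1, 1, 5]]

Expand along row 3 (it has 1 zero):
  + (2) · M_31   where M_31 = det([3 -5 2; 3 6 2; 1 1 5]) = 143
  + (-7) · M_33   where M_33 = det([6 3 2; -6 3 2; -3 1 5]) = 156
  − (-2) · M_34   where M_34 = det([6 3 -5; -6 3 6; -3 1 1]) = -69
det = (+1)·(2)·(143) + (+1)·(-7)·(156) + (-1)·(-2)·(-69) = -944

-944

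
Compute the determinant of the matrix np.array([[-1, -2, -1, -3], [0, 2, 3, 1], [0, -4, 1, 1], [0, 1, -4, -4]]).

30

Expand along column 1 (it has 3 zeros):
  + (-1) · M_11   where M_11 = det([2 3 1; -4 1 1; 1 -4 -4]) = -30
det = (+1)·(-1)·(-30) = 30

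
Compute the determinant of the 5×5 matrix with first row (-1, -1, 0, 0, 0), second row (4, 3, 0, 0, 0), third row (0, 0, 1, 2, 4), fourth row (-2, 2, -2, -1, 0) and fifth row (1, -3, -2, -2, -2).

The matrix is block lower-triangular with a 2×2 block and a 3×3 block on the diagonal, so its determinant equals the product of the determinants of the diagonal blocks.
det of the 2×2 block = 1
det of the 3×3 block = 2
det = (1)·(2) = 2

The determinant is 2.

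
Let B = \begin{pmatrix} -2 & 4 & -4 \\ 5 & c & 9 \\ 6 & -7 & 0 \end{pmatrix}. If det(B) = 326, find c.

c = 4

Expanding along the row containing c, det(B) is linear in c: det(B) = (24)·c + (230).
Set (24)·c + (230) = 326  ⇒  (24)·c = 96  ⇒  c = 4.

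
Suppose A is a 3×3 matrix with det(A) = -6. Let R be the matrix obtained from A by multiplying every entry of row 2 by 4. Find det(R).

|R| = -24

Scaling one row by 4 multiplies the determinant by 4.
det(R) = (4)·(-6) = -24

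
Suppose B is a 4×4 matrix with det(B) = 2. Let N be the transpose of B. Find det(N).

det(Bᵀ) = det(B).
det(N) = (1)·(2) = 2

The determinant is 2.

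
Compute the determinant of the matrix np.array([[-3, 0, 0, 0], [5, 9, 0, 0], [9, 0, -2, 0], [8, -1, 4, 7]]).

378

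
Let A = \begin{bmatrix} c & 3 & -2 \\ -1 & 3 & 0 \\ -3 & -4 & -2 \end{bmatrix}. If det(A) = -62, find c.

Expanding along the row containing c, det(A) is linear in c: det(A) = (-6)·c + (-32).
Set (-6)·c + (-32) = -62  ⇒  (-6)·c = -30  ⇒  c = 5.

c = 5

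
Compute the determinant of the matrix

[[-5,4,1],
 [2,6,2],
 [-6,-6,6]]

Expand along row 1:
  + (-5) · |6 2; -6 6| = (-5)·(36 − (-12)) = -240
  − 4 · |2 2; -6 6| = −4·(12 − (-12)) = -96
  + 1 · |2 6; -6 -6| = 1·(-12 − (-36)) = 24
Sum: (-240) + (-96) + (24) = -312

-312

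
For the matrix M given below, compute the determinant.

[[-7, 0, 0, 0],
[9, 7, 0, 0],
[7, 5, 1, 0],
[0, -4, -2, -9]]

|M| = 441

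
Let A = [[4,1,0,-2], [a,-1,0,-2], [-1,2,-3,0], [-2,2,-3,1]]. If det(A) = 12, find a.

Expanding along the column containing a, det(A) is linear in a: det(A) = (3)·a + (0).
Set (3)·a + (0) = 12  ⇒  (3)·a = 12  ⇒  a = 4.

4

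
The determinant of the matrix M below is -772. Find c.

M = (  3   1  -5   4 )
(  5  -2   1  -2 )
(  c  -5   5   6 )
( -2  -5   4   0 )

c = -3

Expanding along the row containing c, det(M) is linear in c: det(M) = (-54)·c + (-934).
Set (-54)·c + (-934) = -772  ⇒  (-54)·c = 162  ⇒  c = -3.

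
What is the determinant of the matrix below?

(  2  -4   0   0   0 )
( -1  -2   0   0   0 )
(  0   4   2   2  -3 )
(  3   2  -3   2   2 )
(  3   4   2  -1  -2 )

40

The matrix is block lower-triangular with a 2×2 block and a 3×3 block on the diagonal, so its determinant equals the product of the determinants of the diagonal blocks.
det of the 2×2 block = -8
det of the 3×3 block = -5
det = (-8)·(-5) = 40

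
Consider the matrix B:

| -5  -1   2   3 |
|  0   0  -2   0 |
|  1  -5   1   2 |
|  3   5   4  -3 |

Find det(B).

The determinant is 52.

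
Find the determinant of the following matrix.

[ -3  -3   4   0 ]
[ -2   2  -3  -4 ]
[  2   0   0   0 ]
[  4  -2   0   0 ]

Expand along row 3 (it has 3 zeros):
  + (2) · M_31   where M_31 = det([-3 4 0; 2 -3 -4; -2 0 0]) = 32
det = (+1)·(2)·(32) = 64

64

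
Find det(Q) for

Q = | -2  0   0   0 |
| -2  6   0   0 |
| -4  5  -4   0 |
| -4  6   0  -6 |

|Q| = -288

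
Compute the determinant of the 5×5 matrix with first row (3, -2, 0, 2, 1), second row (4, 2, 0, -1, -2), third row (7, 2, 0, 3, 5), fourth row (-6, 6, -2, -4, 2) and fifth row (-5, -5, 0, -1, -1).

Expand along column 3 (it has 4 zeros):
  − (-2) · M_43   where M_43 = det([3 -2 2 1; 4 2 -1 -2; 7 2 3 5; -5 -5 -1 -1]) = 174
det = (-1)·(-2)·(174) = 348

The determinant is 348.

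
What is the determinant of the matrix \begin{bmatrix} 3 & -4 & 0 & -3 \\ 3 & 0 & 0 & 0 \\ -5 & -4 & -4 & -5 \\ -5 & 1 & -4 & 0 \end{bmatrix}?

-60

Expand along row 2 (it has 3 zeros):
  − (3) · M_21   where M_21 = det([-4 0 -3; -4 -4 -5; 1 -4 0]) = 20
det = (-1)·(3)·(20) = -60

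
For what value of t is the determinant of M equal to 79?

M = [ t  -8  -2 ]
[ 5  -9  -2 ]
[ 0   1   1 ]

-7

Expanding along the row containing t, det(M) is linear in t: det(M) = (-7)·t + (30).
Set (-7)·t + (30) = 79  ⇒  (-7)·t = 49  ⇒  t = -7.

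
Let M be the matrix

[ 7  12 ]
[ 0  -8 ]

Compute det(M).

det(M) = 7·(-8) − 12·0 = -56 − 0 = -56

-56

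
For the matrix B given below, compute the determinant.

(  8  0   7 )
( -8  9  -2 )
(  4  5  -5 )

|B| = -812

Expand along column 2:
  + 9 · |8 7; 4 -5| = 9·(-40 − 28) = -612
  − 5 · |8 7; -8 -2| = −5·(-16 − (-56)) = -200
Sum: (-612) + (-200) = -812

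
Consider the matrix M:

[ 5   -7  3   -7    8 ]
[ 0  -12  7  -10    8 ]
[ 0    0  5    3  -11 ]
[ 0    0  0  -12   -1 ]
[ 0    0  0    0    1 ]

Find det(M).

M is upper triangular, so det(M) is the product of the diagonal entries:
det = (5) · (-12) · (5) · (-12) · (1) = 3600

|M| = 3600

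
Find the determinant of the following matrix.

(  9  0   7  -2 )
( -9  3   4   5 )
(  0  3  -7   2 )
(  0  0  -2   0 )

Expand along row 4 (it has 3 zeros):
  − (-2) · M_43   where M_43 = det([9 0 -2; -9 3 5; 0 3 2]) = -27
det = (-1)·(-2)·(-27) = -54

The determinant is -54.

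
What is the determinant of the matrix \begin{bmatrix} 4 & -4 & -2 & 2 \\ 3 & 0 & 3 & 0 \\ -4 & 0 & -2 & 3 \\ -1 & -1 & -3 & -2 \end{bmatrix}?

-42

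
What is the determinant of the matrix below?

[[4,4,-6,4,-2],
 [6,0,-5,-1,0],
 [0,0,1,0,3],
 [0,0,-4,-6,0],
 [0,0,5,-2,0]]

The matrix is block upper-triangular with a 2×2 block and a 3×3 block on the diagonal, so its determinant equals the product of the determinants of the diagonal blocks.
det of the 2×2 block = -24
det of the 3×3 block = 114
det = (-24)·(114) = -2736

-2736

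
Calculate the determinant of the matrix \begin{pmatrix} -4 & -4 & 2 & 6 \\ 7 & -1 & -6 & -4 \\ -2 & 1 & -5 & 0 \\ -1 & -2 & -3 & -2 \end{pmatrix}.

900

Expand along row 3 (it has 1 zero):
  + (-2) · M_31   where M_31 = det([-4 2 6; -1 -6 -4; -2 -3 -2]) = -42
  − (1) · M_32   where M_32 = det([-4 2 6; 7 -6 -4; -1 -3 -2]) = -126
  + (-5) · M_33   where M_33 = det([-4 -4 6; 7 -1 -4; -1 -2 -2]) = -138
det = (+1)·(-2)·(-42) + (-1)·(1)·(-126) + (+1)·(-5)·(-138) = 900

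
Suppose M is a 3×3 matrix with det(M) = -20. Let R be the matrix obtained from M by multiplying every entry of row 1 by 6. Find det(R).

Scaling one row by 6 multiplies the determinant by 6.
det(R) = (6)·(-20) = -120

det(R) = -120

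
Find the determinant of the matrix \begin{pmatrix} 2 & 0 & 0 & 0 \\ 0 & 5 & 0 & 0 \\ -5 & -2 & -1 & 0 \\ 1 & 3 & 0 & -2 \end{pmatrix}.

The determinant is 20.

The matrix is lower triangular, so the determinant is the product of the diagonal entries:
det = (2) · (5) · (-1) · (-2) = 20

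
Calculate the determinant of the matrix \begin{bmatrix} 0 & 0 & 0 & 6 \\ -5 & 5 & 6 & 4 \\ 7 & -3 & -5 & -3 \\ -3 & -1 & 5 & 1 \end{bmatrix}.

576

Expand along row 1 (it has 3 zeros):
  − (6) · M_14   where M_14 = det([-5 5 6; 7 -3 -5; -3 -1 5]) = -96
det = (-1)·(6)·(-96) = 576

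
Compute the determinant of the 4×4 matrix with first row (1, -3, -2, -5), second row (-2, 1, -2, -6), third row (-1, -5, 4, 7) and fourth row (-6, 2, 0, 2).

Expand along row 4 (it has 1 zero):
  − (-6) · M_41   where M_41 = det([-3 -2 -5; 1 -2 -6; -5 4 7]) = -46
  + (2) · M_42   where M_42 = det([1 -2 -5; -2 -2 -6; -1 4 7]) = 20
  + (2) · M_44   where M_44 = det([1 -3 -2; -2 1 -2; -1 -5 4]) = -58
det = (-1)·(-6)·(-46) + (+1)·(2)·(20) + (+1)·(2)·(-58) = -352

-352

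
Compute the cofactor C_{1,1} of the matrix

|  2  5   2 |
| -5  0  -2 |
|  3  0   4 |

0

Delete row 1 and column 1; the remaining 2×2 submatrix is [0 -2; 0 4].
Its determinant is 0·4 − (-2)·0 = 0.
The cofactor carries sign (−1)^(1+1) = +1, so C_{1,1} = +(0) = 0.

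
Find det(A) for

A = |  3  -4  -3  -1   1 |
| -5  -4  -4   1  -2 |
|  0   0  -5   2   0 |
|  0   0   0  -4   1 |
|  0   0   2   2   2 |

A is block upper-triangular with a 2×2 block and a 3×3 block on the diagonal, so its determinant equals the product of the determinants of the diagonal blocks.
det of the 2×2 block = -32
det of the 3×3 block = 54
det = (-32)·(54) = -1728

-1728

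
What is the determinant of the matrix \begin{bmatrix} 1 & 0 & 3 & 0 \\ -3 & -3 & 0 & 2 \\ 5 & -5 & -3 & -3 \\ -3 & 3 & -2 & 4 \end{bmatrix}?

290

Expand along row 1 (it has 2 zeros):
  + (1) · M_11   where M_11 = det([-3 0 2; -5 -3 -3; 3 -2 4]) = 92
  + (3) · M_13   where M_13 = det([-3 -3 2; 5 -5 -3; -3 3 4]) = 66
det = (+1)·(1)·(92) + (+1)·(3)·(66) = 290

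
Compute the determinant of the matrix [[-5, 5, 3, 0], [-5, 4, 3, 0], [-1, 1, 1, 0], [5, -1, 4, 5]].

Expand along column 4 (it has 3 zeros):
  + (5) · M_44   where M_44 = det([-5 5 3; -5 4 3; -1 1 1]) = 2
det = (+1)·(5)·(2) = 10

The determinant is 10.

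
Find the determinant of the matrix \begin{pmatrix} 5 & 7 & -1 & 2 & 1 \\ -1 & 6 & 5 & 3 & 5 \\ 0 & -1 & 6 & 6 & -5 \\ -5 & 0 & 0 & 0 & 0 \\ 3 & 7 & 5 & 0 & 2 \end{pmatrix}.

Expand along row 4 (it has 4 zeros):
  − (-5) · M_41   where M_41 = det([7 -1 2 1; 6 5 3 5; -1 6 6 -5; 7 5 0 2]) = -1889
det = (-1)·(-5)·(-1889) = -9445

The determinant is -9445.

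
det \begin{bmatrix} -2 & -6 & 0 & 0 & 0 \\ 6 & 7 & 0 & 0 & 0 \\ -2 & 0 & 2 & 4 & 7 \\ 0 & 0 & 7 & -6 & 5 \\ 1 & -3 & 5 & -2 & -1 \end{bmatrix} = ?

5984

The matrix is block lower-triangular with a 2×2 block and a 3×3 block on the diagonal, so its determinant equals the product of the determinants of the diagonal blocks.
det of the 2×2 block = 22
det of the 3×3 block = 272
det = (22)·(272) = 5984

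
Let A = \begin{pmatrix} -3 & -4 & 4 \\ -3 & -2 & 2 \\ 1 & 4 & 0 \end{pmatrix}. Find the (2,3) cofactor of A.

8

Delete row 2 and column 3; the remaining 2×2 submatrix is [-3 -4; 1 4].
Its determinant is (-3)·4 − (-4)·1 = -8.
The cofactor carries sign (−1)^(2+3) = −1, so C_{2,3} = −(-8) = 8.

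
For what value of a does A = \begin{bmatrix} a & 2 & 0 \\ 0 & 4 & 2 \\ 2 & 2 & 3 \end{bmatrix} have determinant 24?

a = 2

Expanding along the column containing a, det(A) is linear in a: det(A) = (8)·a + (8).
Set (8)·a + (8) = 24  ⇒  (8)·a = 16  ⇒  a = 2.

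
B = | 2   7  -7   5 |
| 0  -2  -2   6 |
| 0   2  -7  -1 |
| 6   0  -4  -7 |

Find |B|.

Expand along column 1 (it has 2 zeros):
  + (2) · M_11   where M_11 = det([-2 -2 6; 2 -7 -1; 0 -4 -7]) = -166
  − (6) · M_41   where M_41 = det([7 -7 5; -2 -2 6; 2 -7 -1]) = 328
det = (+1)·(2)·(-166) + (-1)·(6)·(328) = -2300

-2300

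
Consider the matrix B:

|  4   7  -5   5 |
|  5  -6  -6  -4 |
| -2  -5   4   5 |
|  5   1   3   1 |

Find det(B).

4584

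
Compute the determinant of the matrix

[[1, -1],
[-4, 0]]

The determinant is -4.

det = 1·0 − (-1)·(-4) = 0 − 4 = -4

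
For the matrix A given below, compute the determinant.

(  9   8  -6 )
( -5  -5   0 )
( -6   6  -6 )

Expand along row 2:
  − (-5) · |8 -6; 6 -6| = −(-5)·(-48 − (-36)) = -60
  + (-5) · |9 -6; -6 -6| = (-5)·(-54 − 36) = 450
Sum: (-60) + (450) = 390

det(A) = 390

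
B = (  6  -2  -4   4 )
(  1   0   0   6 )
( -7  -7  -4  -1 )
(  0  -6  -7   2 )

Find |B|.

Expand along row 2 (it has 2 zeros):
  − (1) · M_21   where M_21 = det([-2 -4 4; -7 -4 -1; -6 -7 2]) = 50
  + (6) · M_24   where M_24 = det([6 -2 -4; -7 -7 -4; 0 -6 -7]) = 80
det = (-1)·(1)·(50) + (+1)·(6)·(80) = 430

430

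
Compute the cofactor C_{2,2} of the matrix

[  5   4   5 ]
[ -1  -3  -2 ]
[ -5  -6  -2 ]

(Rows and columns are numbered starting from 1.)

Delete row 2 and column 2; the remaining 2×2 submatrix is [5 5; -5 -2].
Its determinant is 5·(-2) − 5·(-5) = 15.
The cofactor carries sign (−1)^(2+2) = +1, so C_{2,2} = +(15) = 15.

15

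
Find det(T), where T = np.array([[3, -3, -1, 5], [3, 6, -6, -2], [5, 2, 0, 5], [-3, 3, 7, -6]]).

Expand along row 3 (it has 1 zero):
  + (5) · M_31   where M_31 = det([-3 -1 5; 6 -6 -2; 3 7 -6]) = 120
  − (2) · M_32   where M_32 = det([3 -1 5; 3 -6 -2; -3 7 -6]) = 141
  − (5) · M_34   where M_34 = det([3 -3 -1; 3 6 -6; -3 3 7]) = 162
det = (+1)·(5)·(120) + (-1)·(2)·(141) + (-1)·(5)·(162) = -492

-492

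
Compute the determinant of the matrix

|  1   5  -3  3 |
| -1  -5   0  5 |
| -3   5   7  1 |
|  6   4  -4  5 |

1824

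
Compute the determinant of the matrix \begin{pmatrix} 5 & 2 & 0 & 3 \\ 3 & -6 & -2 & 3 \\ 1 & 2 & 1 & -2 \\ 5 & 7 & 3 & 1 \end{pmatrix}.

Expand along row 1 (it has 1 zero):
  + (5) · M_11   where M_11 = det([-6 -2 3; 2 1 -2; 7 3 1]) = -13
  − (2) · M_12   where M_12 = det([3 -2 3; 1 1 -2; 5 3 1]) = 37
  − (3) · M_14   where M_14 = det([3 -6 -2; 1 2 1; 5 7 3]) = -9
det = (+1)·(5)·(-13) + (-1)·(2)·(37) + (-1)·(3)·(-9) = -112

-112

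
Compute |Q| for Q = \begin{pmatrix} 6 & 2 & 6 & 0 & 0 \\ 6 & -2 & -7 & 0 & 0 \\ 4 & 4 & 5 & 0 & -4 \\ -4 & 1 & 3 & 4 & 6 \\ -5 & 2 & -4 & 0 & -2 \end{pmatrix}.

The determinant is 2720.

Expand along column 4 (it has 4 zeros):
  + (4) · M_44   where M_44 = det([6 2 6 0; 6 -2 -7 0; 4 4 5 -4; -5 2 -4 -2]) = 680
det = (+1)·(4)·(680) = 2720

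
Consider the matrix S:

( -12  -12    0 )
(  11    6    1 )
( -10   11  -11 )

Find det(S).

Expand along row 1:
  + (-12) · |6 1; 11 -11| = (-12)·(-66 − 11) = 924
  − (-12) · |11 1; -10 -11| = −(-12)·(-121 − (-10)) = -1332
Sum: (924) + (-1332) = -408

det(S) = -408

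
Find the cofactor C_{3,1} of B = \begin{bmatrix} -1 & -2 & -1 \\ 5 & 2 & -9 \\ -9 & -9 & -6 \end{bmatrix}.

The cofactor is 20.

Delete row 3 and column 1; the remaining 2×2 submatrix is [-2 -1; 2 -9].
Its determinant is (-2)·(-9) − (-1)·2 = 20.
The cofactor carries sign (−1)^(3+1) = +1, so C_{3,1} = +(20) = 20.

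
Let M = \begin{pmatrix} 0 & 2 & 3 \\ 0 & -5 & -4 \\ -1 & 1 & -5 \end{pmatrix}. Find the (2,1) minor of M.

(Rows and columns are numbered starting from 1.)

-13

Delete row 2 and column 1; the remaining 2×2 submatrix is [2 3; 1 -5].
Its determinant is 2·(-5) − 3·1 = -13.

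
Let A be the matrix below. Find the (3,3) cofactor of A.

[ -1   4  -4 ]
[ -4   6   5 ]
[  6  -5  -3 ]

The cofactor is 10.

Delete row 3 and column 3; the remaining 2×2 submatrix is [-1 4; -4 6].
Its determinant is (-1)·6 − 4·(-4) = 10.
The cofactor carries sign (−1)^(3+3) = +1, so C_{3,3} = +(10) = 10.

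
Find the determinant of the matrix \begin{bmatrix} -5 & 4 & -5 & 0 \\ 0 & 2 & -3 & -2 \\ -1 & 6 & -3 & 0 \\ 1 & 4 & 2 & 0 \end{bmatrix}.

Expand along column 4 (it has 3 zeros):
  + (-2) · M_24   where M_24 = det([-5 4 -5; -1 6 -3; 1 4 2]) = -74
det = (+1)·(-2)·(-74) = 148

The determinant is 148.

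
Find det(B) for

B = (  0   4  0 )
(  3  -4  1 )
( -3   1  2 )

The determinant is -36.

Expand along row 1:
  − 4 · |3 1; -3 2| = −4·(6 − (-3)) = -36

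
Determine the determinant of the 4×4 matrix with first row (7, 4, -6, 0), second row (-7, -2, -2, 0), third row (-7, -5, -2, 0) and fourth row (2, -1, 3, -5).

Expand along column 4 (it has 3 zeros):
  + (-5) · M_44   where M_44 = det([7 4 -6; -7 -2 -2; -7 -5 -2]) = -168
det = (+1)·(-5)·(-168) = 840

840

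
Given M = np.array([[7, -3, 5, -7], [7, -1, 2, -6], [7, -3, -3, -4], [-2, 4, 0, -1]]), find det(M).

Expand along row 4 (it has 1 zero):
  − (-2) · M_41   where M_41 = det([-3 5 -7; -1 2 -6; -3 -3 -4]) = 85
  + (4) · M_42   where M_42 = det([7 5 -7; 7 2 -6; 7 -3 -4]) = -7
  + (-1) · M_44   where M_44 = det([7 -3 5; 7 -1 2; 7 -3 -3]) = -112
det = (-1)·(-2)·(85) + (+1)·(4)·(-7) + (+1)·(-1)·(-112) = 254

254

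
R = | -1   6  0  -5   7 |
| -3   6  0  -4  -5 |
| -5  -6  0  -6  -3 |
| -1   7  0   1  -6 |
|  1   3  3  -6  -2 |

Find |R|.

Expand along column 3 (it has 4 zeros):
  + (3) · M_53   where M_53 = det([-1 6 -5 7; -3 6 -4 -5; -5 -6 -6 -3; -1 7 1 -6]) = -772
det = (+1)·(3)·(-772) = -2316

det(R) = -2316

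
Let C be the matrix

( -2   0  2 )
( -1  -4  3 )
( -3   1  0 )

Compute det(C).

-20

Expand along row 1:
  + (-2) · |-4 3; 1 0| = (-2)·(0 − 3) = 6
  + 2 · |-1 -4; -3 1| = 2·(-1 − 12) = -26
Sum: (6) + (-26) = -20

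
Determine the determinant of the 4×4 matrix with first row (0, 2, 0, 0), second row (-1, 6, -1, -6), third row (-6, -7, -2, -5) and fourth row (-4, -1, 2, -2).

The determinant is -196.

Expand along row 1 (it has 3 zeros):
  − (2) · M_12   where M_12 = det([-1 -1 -6; -6 -2 -5; -4 2 -2]) = 98
det = (-1)·(2)·(98) = -196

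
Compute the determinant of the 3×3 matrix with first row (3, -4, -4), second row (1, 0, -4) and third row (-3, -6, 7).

-68

Expand along column 2:
  − (-4) · |1 -4; -3 7| = −(-4)·(7 − 12) = -20
  − (-6) · |3 -4; 1 -4| = −(-6)·(-12 − (-4)) = -48
Sum: (-20) + (-48) = -68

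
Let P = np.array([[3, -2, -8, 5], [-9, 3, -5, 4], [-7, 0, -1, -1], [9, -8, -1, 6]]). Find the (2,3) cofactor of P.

-190

Delete row 2 and column 3; the remaining 3×3 submatrix is [3 -2 5; -7 0 -1; 9 -8 6].
Its determinant is 190.
The cofactor carries sign (−1)^(2+3) = −1, so C_{2,3} = −(190) = -190.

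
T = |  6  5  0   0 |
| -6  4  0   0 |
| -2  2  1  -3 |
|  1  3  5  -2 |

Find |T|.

T is block lower-triangular with a 2×2 block and a 2×2 block on the diagonal, so its determinant equals the product of the determinants of the diagonal blocks.
det of the 2×2 block = 54
det of the 2×2 block = 13
det = (54)·(13) = 702

det(T) = 702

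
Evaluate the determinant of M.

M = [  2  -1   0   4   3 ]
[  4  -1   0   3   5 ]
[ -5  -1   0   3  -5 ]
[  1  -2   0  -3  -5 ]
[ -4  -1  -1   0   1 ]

Expand along column 3 (it has 4 zeros):
  + (-1) · M_53   where M_53 = det([2 -1 4 3; 4 -1 3 5; -5 -1 3 -5; 1 -2 -3 -5]) = 47
det = (+1)·(-1)·(47) = -47

det(M) = -47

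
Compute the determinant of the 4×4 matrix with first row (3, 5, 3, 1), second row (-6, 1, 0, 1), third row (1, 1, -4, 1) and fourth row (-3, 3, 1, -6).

Expand along row 2 (it has 1 zero):
  − (-6) · M_21   where M_21 = det([5 3 1; 1 -4 1; 3 1 -6]) = 155
  + (1) · M_22   where M_22 = det([3 3 1; 1 -4 1; -3 1 -6]) = 67
  + (1) · M_24   where M_24 = det([3 5 3; 1 1 -4; -3 3 1]) = 112
det = (-1)·(-6)·(155) + (+1)·(1)·(67) + (+1)·(1)·(112) = 1109

1109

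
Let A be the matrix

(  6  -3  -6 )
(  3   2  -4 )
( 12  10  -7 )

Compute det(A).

201

Expand along row 1:
  + 6 · |2 -4; 10 -7| = 6·(-14 − (-40)) = 156
  − (-3) · |3 -4; 12 -7| = −(-3)·(-21 − (-48)) = 81
  + (-6) · |3 2; 12 10| = (-6)·(30 − 24) = -36
Sum: (156) + (81) + (-36) = 201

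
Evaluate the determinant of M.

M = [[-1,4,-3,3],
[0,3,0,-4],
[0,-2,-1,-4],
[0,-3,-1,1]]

|M| = 11

Expand along column 1 (it has 3 zeros):
  + (-1) · M_11   where M_11 = det([3 0 -4; -2 -1 -4; -3 -1 1]) = -11
det = (+1)·(-1)·(-11) = 11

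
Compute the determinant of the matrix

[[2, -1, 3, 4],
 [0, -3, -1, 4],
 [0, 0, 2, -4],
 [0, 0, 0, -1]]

The determinant is 12.

The matrix is upper triangular, so the determinant is the product of the diagonal entries:
det = (2) · (-3) · (2) · (-1) = 12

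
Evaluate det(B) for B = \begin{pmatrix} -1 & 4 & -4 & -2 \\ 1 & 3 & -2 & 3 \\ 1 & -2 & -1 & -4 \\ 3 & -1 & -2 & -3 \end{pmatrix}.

|B| = -42

Expand along row 1:
  + (-1) · M_11   where M_11 = det([3 -2 3; -2 -1 -4; -1 -2 -3]) = -2
  − (4) · M_12   where M_12 = det([1 -2 3; 1 -1 -4; 3 -2 -3]) = 16
  + (-4) · M_13   where M_13 = det([1 3 3; 1 -2 -4; 3 -1 -3]) = -10
  − (-2) · M_14   where M_14 = det([1 3 -2; 1 -2 -1; 3 -1 -2]) = -10
det = (+1)·(-1)·(-2) + (-1)·(4)·(16) + (+1)·(-4)·(-10) + (-1)·(-2)·(-10) = -42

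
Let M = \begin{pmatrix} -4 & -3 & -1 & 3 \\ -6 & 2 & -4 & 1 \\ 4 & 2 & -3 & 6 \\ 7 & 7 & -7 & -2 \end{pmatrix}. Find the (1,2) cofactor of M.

495

Delete row 1 and column 2; the remaining 3×3 submatrix is [-6 -4 1; 4 -3 6; 7 -7 -2].
Its determinant is -495.
The cofactor carries sign (−1)^(1+2) = −1, so C_{1,2} = −(-495) = 495.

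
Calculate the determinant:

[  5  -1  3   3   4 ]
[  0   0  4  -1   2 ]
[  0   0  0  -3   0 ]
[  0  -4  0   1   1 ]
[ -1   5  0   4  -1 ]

Expand along row 3 (it has 4 zeros):
  − (-3) · M_34   where M_34 = det([5 -1 3 4; 0 0 4 2; 0 -4 0 1; -1 5 0 -1]) = 56
det = (-1)·(-3)·(56) = 168

The determinant is 168.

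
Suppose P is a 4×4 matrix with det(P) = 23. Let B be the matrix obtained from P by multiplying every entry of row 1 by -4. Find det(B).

The determinant is -92.

Scaling one row by -4 multiplies the determinant by -4.
det(B) = (-4)·(23) = -92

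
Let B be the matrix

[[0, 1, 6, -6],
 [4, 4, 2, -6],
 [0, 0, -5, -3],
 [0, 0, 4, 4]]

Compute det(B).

det(B) = 32

B is block upper-triangular with a 2×2 block and a 2×2 block on the diagonal, so its determinant equals the product of the determinants of the diagonal blocks.
det of the 2×2 block = -4
det of the 2×2 block = -8
det = (-4)·(-8) = 32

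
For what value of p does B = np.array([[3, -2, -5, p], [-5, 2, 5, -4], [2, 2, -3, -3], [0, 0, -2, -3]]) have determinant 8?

0

Expanding along the row containing p, det(B) is linear in p: det(B) = (-28)·p + (8).
Set (-28)·p + (8) = 8  ⇒  (-28)·p = 0  ⇒  p = 0.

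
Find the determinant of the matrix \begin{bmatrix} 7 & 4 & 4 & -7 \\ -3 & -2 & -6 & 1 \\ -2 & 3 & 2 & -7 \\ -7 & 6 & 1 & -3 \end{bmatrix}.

The determinant is 1580.

Expand along row 1:
  + (7) · M_11   where M_11 = det([-2 -6 1; 3 2 -7; 6 1 -3]) = 187
  − (4) · M_12   where M_12 = det([-3 -6 1; -2 2 -7; -7 1 -3]) = -249
  + (4) · M_13   where M_13 = det([-3 -2 1; -2 3 -7; -7 6 -3]) = -176
  − (-7) · M_14   where M_14 = det([-3 -2 -6; -2 3 2; -7 6 1]) = -3
det = (+1)·(7)·(187) + (-1)·(4)·(-249) + (+1)·(4)·(-176) + (-1)·(-7)·(-3) = 1580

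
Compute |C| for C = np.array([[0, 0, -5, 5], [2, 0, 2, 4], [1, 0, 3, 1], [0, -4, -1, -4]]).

det(C) = -40

Expand along column 2 (it has 3 zeros):
  + (-4) · M_42   where M_42 = det([0 -5 5; 2 2 4; 1 3 1]) = 10
det = (+1)·(-4)·(10) = -40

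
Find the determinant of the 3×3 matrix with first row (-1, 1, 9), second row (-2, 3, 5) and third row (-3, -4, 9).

Expand along column 1:
  + (-1) · |3 5; -4 9| = (-1)·(27 − (-20)) = -47
  − (-2) · |1 9; -4 9| = −(-2)·(9 − (-36)) = 90
  + (-3) · |1 9; 3 5| = (-3)·(5 − 27) = 66
Sum: (-47) + (90) + (66) = 109

The determinant is 109.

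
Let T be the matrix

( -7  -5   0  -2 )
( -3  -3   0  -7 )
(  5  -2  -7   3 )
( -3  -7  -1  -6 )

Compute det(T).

The determinant is -997.

Expand along column 3 (it has 2 zeros):
  + (-7) · M_33   where M_33 = det([-7 -5 -2; -3 -3 -7; -3 -7 -6]) = 178
  − (-1) · M_43   where M_43 = det([-7 -5 -2; -3 -3 -7; 5 -2 3]) = 249
det = (+1)·(-7)·(178) + (-1)·(-1)·(249) = -997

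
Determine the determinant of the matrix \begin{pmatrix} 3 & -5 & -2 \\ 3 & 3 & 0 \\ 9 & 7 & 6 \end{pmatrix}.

156

Expand along row 2:
  − 3 · |-5 -2; 7 6| = −3·(-30 − (-14)) = 48
  + 3 · |3 -2; 9 6| = 3·(18 − (-18)) = 108
Sum: (48) + (108) = 156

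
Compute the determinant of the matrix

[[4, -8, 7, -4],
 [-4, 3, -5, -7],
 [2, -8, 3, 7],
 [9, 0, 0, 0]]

Expand along row 4 (it has 3 zeros):
  − (9) · M_41   where M_41 = det([-8 7 -4; 3 -5 -7; -8 3 7]) = 481
det = (-1)·(9)·(481) = -4329

-4329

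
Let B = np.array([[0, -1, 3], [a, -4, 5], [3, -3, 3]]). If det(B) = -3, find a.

Expanding along the row containing a, det(B) is linear in a: det(B) = (-6)·a + (21).
Set (-6)·a + (21) = -3  ⇒  (-6)·a = -24  ⇒  a = 4.

a = 4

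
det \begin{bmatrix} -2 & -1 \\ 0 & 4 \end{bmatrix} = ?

-8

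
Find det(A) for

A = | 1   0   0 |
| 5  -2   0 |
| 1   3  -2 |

det(A) = 4

A is lower triangular, so det(A) is the product of the diagonal entries:
det = (1) · (-2) · (-2) = 4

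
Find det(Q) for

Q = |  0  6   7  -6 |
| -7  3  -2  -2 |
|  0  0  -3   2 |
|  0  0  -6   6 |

-252

Q is block upper-triangular with a 2×2 block and a 2×2 block on the diagonal, so its determinant equals the product of the determinants of the diagonal blocks.
det of the 2×2 block = 42
det of the 2×2 block = -6
det = (42)·(-6) = -252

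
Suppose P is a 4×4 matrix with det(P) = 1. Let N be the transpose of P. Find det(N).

det(Pᵀ) = det(P).
det(N) = (1)·(1) = 1

|N| = 1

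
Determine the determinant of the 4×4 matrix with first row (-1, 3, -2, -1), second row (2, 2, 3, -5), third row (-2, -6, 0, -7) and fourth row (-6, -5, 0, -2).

The determinant is -809.

Expand along column 3 (it has 2 zeros):
  + (-2) · M_13   where M_13 = det([2 2 -5; -2 -6 -7; -6 -5 -2]) = 160
  − (3) · M_23   where M_23 = det([-1 3 -1; -2 -6 -7; -6 -5 -2]) = 163
det = (+1)·(-2)·(160) + (-1)·(3)·(163) = -809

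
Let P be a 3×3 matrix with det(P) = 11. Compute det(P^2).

det(P^2) = (det P)^2 = (11)^2 = 121

121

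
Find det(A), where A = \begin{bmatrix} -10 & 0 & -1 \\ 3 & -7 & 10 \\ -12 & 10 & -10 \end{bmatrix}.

det(A) = 354

Expand along column 2:
  + (-7) · |-10 -1; -12 -10| = (-7)·(100 − 12) = -616
  − 10 · |-10 -1; 3 10| = −10·(-100 − (-3)) = 970
Sum: (-616) + (970) = 354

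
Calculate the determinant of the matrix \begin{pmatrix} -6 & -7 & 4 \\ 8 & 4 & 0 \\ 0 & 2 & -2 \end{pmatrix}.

0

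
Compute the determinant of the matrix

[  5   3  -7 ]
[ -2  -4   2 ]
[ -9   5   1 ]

204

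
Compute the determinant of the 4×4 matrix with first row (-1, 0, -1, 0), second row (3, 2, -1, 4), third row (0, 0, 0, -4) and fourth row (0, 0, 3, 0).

-24

The matrix is block upper-triangular with a 2×2 block and a 2×2 block on the diagonal, so its determinant equals the product of the determinants of the diagonal blocks.
det of the 2×2 block = -2
det of the 2×2 block = 12
det = (-2)·(12) = -24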